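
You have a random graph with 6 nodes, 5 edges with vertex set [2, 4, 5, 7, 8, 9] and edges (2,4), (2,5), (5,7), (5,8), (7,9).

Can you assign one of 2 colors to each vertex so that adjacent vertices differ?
Yes, G is 2-colorable

A valid 2-coloring: color 1: [4, 5, 9]; color 2: [2, 7, 8].
(χ(G) = 2 ≤ 2.)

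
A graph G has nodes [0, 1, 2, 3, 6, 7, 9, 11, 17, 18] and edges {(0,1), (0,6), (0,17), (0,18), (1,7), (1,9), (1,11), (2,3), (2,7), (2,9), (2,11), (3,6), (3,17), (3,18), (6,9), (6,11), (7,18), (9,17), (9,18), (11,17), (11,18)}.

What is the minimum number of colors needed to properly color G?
Clique number ω(G) = 2 (lower bound: χ ≥ ω).
The graph is bipartite (no odd cycle), so 2 colors suffice: χ(G) = 2.
A valid 2-coloring: color 1: [1, 2, 6, 17, 18]; color 2: [0, 3, 7, 9, 11].

χ(G) = 2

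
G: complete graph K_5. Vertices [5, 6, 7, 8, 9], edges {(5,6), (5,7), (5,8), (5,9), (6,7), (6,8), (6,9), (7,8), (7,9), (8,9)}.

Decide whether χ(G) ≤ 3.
The clique on vertices [5, 6, 7, 8, 9] has size 5 > 3, so it alone needs 5 colors.

No, G is not 3-colorable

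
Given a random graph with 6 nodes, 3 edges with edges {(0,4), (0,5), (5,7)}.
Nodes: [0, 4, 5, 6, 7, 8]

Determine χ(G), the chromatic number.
Clique number ω(G) = 2 (lower bound: χ ≥ ω).
The graph is bipartite (no odd cycle), so 2 colors suffice: χ(G) = 2.
A valid 2-coloring: color 1: [4, 5, 6, 8]; color 2: [0, 7].

χ(G) = 2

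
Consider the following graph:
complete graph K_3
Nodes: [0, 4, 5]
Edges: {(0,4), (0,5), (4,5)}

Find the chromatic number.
χ(G) = 3

Clique number ω(G) = 3 (lower bound: χ ≥ ω).
The clique on [0, 4, 5] has size 3, forcing χ ≥ 3, and the coloring below uses 3 colors, so χ(G) = 3.
A valid 3-coloring: color 1: [4]; color 2: [5]; color 3: [0].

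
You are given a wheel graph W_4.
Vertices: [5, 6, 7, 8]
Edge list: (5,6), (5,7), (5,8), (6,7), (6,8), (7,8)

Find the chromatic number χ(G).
Clique number ω(G) = 4 (lower bound: χ ≥ ω).
The clique on [5, 6, 7, 8] has size 4, forcing χ ≥ 4, and the coloring below uses 4 colors, so χ(G) = 4.
A valid 4-coloring: color 1: [5]; color 2: [6]; color 3: [8]; color 4: [7].

χ(G) = 4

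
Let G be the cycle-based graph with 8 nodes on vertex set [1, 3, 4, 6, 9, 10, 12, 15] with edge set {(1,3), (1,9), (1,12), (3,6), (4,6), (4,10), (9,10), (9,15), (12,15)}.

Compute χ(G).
χ(G) = 2

Clique number ω(G) = 2 (lower bound: χ ≥ ω).
The graph is bipartite (no odd cycle), so 2 colors suffice: χ(G) = 2.
A valid 2-coloring: color 1: [1, 6, 10, 15]; color 2: [3, 4, 9, 12].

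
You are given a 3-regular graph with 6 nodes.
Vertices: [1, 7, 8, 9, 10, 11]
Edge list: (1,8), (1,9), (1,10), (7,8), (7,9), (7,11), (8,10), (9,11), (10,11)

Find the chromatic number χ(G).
χ(G) = 3

Clique number ω(G) = 3 (lower bound: χ ≥ ω).
The clique on [1, 8, 10] has size 3, forcing χ ≥ 3, and the coloring below uses 3 colors, so χ(G) = 3.
A valid 3-coloring: color 1: [1, 7]; color 2: [9, 10]; color 3: [8, 11].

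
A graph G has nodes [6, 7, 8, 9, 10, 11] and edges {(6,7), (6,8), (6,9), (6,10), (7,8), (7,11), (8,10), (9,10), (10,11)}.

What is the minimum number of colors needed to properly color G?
χ(G) = 3

Clique number ω(G) = 3 (lower bound: χ ≥ ω).
The clique on [6, 8, 10] has size 3, forcing χ ≥ 3, and the coloring below uses 3 colors, so χ(G) = 3.
A valid 3-coloring: color 1: [7, 10]; color 2: [6, 11]; color 3: [8, 9].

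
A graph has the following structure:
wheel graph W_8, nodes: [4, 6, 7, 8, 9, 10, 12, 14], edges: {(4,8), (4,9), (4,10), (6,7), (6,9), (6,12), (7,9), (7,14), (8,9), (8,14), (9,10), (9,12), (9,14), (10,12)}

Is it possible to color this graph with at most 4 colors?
A valid 4-coloring: color 1: [9]; color 2: [7, 8, 10]; color 3: [4, 6, 14]; color 4: [12].
(χ(G) = 4 ≤ 4.)

Yes, G is 4-colorable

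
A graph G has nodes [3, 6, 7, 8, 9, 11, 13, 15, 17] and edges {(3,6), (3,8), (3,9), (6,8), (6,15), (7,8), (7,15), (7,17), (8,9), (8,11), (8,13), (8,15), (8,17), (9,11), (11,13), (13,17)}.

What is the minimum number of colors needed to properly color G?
Clique number ω(G) = 3 (lower bound: χ ≥ ω).
The clique on [3, 8, 9] has size 3, forcing χ ≥ 3, and the coloring below uses 3 colors, so χ(G) = 3.
A valid 3-coloring: color 1: [8]; color 2: [6, 7, 9, 13]; color 3: [3, 11, 15, 17].

χ(G) = 3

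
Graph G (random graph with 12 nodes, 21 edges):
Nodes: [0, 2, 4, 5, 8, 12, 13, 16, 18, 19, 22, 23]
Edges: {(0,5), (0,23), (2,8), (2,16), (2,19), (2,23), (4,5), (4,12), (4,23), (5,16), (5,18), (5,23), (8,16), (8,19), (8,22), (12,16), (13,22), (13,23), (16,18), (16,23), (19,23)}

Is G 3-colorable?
Yes, G is 3-colorable

A valid 3-coloring: color 1: [8, 12, 18, 23]; color 2: [0, 4, 16, 19, 22]; color 3: [2, 5, 13].
(χ(G) = 3 ≤ 3.)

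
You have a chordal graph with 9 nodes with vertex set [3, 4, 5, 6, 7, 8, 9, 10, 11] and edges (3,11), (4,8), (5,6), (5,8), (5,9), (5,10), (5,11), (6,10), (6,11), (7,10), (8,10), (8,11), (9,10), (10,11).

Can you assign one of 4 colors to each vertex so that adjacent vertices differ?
Yes, G is 4-colorable

A valid 4-coloring: color 1: [3, 4, 10]; color 2: [7, 9, 11]; color 3: [5]; color 4: [6, 8].
(χ(G) = 4 ≤ 4.)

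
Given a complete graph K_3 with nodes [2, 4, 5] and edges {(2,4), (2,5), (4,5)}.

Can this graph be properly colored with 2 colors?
The clique on vertices [2, 4, 5] has size 3 > 2, so it alone needs 3 colors.

No, G is not 2-colorable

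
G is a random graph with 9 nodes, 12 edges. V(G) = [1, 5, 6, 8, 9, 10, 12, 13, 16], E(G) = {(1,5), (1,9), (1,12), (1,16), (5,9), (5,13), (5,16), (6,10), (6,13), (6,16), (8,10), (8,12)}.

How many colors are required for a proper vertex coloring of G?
χ(G) = 3

Clique number ω(G) = 3 (lower bound: χ ≥ ω).
The clique on [1, 5, 16] has size 3, forcing χ ≥ 3, and the coloring below uses 3 colors, so χ(G) = 3.
A valid 3-coloring: color 1: [1, 6, 8]; color 2: [5, 10, 12]; color 3: [9, 13, 16].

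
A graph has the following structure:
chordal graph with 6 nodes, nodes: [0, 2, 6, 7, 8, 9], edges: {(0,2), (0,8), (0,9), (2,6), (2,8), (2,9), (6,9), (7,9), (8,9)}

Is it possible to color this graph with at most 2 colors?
The clique on vertices [0, 2, 8, 9] has size 4 > 2, so it alone needs 4 colors.

No, G is not 2-colorable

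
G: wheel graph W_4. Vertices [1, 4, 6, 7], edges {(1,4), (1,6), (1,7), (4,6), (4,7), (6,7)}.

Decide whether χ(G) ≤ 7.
A valid 7-coloring: color 1: [7]; color 2: [4]; color 3: [1]; color 4: [6].
(χ(G) = 4 ≤ 7.)

Yes, G is 7-colorable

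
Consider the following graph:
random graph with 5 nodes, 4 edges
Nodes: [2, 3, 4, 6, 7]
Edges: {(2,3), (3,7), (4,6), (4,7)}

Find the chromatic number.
χ(G) = 2

Clique number ω(G) = 2 (lower bound: χ ≥ ω).
The graph is bipartite (no odd cycle), so 2 colors suffice: χ(G) = 2.
A valid 2-coloring: color 1: [2, 6, 7]; color 2: [3, 4].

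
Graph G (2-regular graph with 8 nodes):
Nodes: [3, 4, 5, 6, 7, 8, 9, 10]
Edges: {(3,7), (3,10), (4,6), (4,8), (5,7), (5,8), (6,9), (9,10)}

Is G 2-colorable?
Yes, G is 2-colorable

A valid 2-coloring: color 1: [6, 7, 8, 10]; color 2: [3, 4, 5, 9].
(χ(G) = 2 ≤ 2.)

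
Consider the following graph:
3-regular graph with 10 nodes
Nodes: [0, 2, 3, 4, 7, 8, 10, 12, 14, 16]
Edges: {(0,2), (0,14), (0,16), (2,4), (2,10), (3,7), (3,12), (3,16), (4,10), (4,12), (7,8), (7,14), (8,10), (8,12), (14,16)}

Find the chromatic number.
Clique number ω(G) = 3 (lower bound: χ ≥ ω).
The clique on [0, 14, 16] has size 3, forcing χ ≥ 3, and the coloring below uses 3 colors, so χ(G) = 3.
A valid 3-coloring: color 1: [7, 10, 12, 16]; color 2: [0, 3, 4, 8]; color 3: [2, 14].

χ(G) = 3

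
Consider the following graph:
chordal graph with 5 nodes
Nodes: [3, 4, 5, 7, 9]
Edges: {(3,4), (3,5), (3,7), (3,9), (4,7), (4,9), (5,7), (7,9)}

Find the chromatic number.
Clique number ω(G) = 4 (lower bound: χ ≥ ω).
The clique on [3, 4, 7, 9] has size 4, forcing χ ≥ 4, and the coloring below uses 4 colors, so χ(G) = 4.
A valid 4-coloring: color 1: [3]; color 2: [7]; color 3: [5, 9]; color 4: [4].

χ(G) = 4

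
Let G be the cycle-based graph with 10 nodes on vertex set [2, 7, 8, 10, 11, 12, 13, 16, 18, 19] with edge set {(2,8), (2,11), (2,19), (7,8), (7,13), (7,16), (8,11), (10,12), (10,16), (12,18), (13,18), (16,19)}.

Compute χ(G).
χ(G) = 3

Clique number ω(G) = 3 (lower bound: χ ≥ ω).
The clique on [2, 8, 11] has size 3, forcing χ ≥ 3, and the coloring below uses 3 colors, so χ(G) = 3.
A valid 3-coloring: color 1: [2, 7, 10, 18]; color 2: [8, 12, 13, 16]; color 3: [11, 19].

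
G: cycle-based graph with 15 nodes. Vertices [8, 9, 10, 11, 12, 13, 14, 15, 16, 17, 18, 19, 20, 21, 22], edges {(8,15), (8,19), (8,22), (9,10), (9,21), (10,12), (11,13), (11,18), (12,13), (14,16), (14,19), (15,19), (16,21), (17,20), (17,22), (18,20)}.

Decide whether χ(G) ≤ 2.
No, G is not 2-colorable

The clique on vertices [8, 15, 19] has size 3 > 2, so it alone needs 3 colors.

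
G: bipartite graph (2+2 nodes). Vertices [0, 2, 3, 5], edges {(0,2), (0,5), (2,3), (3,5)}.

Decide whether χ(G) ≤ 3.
Yes, G is 3-colorable

A valid 3-coloring: color 1: [2, 5]; color 2: [0, 3].
(χ(G) = 2 ≤ 3.)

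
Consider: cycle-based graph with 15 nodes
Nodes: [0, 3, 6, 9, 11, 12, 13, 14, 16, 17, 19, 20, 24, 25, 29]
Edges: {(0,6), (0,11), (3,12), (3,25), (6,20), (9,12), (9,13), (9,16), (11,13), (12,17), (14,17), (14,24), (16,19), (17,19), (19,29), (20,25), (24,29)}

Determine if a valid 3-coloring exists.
Yes, G is 3-colorable

A valid 3-coloring: color 1: [0, 12, 13, 14, 19, 20]; color 2: [6, 9, 11, 17, 24, 25]; color 3: [3, 16, 29].
(χ(G) = 3 ≤ 3.)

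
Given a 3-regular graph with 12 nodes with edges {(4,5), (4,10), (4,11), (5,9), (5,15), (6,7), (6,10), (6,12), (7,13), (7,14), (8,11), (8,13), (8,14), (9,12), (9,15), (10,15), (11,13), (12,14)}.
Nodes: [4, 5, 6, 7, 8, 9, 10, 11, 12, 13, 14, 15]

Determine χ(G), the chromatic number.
χ(G) = 3

Clique number ω(G) = 3 (lower bound: χ ≥ ω).
The clique on [8, 11, 13] has size 3, forcing χ ≥ 3, and the coloring below uses 3 colors, so χ(G) = 3.
A valid 3-coloring: color 1: [7, 9, 10, 11]; color 2: [4, 8, 12, 15]; color 3: [5, 6, 13, 14].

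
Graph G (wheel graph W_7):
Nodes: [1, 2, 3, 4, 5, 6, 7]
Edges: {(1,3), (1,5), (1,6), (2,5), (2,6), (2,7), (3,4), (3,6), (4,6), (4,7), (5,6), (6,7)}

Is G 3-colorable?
A valid 3-coloring: color 1: [6]; color 2: [1, 2, 4]; color 3: [3, 5, 7].
(χ(G) = 3 ≤ 3.)

Yes, G is 3-colorable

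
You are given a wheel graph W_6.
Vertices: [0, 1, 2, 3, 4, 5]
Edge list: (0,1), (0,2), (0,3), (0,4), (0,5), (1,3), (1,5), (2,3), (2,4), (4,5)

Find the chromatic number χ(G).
Clique number ω(G) = 3 (lower bound: χ ≥ ω).
Odd cycle [1, 3, 2, 4, 5] needs 3 colors (χ ≥ 3).
Vertex 0 is adjacent to every vertex of [1, 2, 3, 4, 5], which already need 3 colors among themselves, so 0 needs a new color (χ ≥ 4).
The coloring below uses 4 colors, so χ(G) = 4.
A valid 4-coloring: color 1: [0]; color 2: [1, 4]; color 3: [3, 5]; color 4: [2].

χ(G) = 4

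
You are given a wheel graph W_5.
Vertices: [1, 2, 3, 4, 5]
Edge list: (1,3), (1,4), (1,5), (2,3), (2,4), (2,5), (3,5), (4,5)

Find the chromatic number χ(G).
Clique number ω(G) = 3 (lower bound: χ ≥ ω).
The clique on [1, 3, 5] has size 3, forcing χ ≥ 3, and the coloring below uses 3 colors, so χ(G) = 3.
A valid 3-coloring: color 1: [5]; color 2: [1, 2]; color 3: [3, 4].

χ(G) = 3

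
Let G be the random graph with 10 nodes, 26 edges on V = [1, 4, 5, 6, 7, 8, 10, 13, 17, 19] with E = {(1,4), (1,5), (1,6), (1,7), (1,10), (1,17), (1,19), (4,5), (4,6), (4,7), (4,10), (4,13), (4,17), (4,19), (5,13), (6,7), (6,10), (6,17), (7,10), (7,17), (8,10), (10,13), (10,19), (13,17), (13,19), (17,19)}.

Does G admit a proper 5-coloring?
Yes, G is 5-colorable

A valid 5-coloring: color 1: [4, 8]; color 2: [1, 13]; color 3: [5, 10, 17]; color 4: [6, 19]; color 5: [7].
(χ(G) = 5 ≤ 5.)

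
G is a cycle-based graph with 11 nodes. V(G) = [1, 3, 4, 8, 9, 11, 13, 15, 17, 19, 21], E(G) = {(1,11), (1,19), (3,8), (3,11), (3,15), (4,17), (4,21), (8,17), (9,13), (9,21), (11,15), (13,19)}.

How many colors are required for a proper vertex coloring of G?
χ(G) = 3

Clique number ω(G) = 3 (lower bound: χ ≥ ω).
The clique on [3, 11, 15] has size 3, forcing χ ≥ 3, and the coloring below uses 3 colors, so χ(G) = 3.
A valid 3-coloring: color 1: [4, 8, 9, 11, 19]; color 2: [1, 3, 13, 17, 21]; color 3: [15].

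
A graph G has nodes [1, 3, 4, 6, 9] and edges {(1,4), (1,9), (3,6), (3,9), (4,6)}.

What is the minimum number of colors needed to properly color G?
Clique number ω(G) = 2 (lower bound: χ ≥ ω).
Odd cycle [9, 1, 4, 6, 3] needs 3 colors (χ ≥ 3).
The coloring below uses 3 colors, so χ(G) = 3.
A valid 3-coloring: color 1: [6, 9]; color 2: [1, 3]; color 3: [4].

χ(G) = 3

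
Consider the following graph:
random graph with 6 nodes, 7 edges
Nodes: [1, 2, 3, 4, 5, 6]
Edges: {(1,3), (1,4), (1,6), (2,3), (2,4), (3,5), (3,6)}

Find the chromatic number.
χ(G) = 3

Clique number ω(G) = 3 (lower bound: χ ≥ ω).
The clique on [1, 3, 6] has size 3, forcing χ ≥ 3, and the coloring below uses 3 colors, so χ(G) = 3.
A valid 3-coloring: color 1: [3, 4]; color 2: [1, 2, 5]; color 3: [6].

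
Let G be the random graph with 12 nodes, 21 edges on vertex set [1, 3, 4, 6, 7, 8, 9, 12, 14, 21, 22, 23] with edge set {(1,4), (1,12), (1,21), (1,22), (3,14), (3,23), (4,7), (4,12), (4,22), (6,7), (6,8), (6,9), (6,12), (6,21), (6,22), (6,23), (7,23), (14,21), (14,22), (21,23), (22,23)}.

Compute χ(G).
Clique number ω(G) = 3 (lower bound: χ ≥ ω).
The clique on [1, 4, 12] has size 3, forcing χ ≥ 3, and the coloring below uses 3 colors, so χ(G) = 3.
A valid 3-coloring: color 1: [1, 6, 14]; color 2: [3, 7, 8, 9, 12, 21, 22]; color 3: [4, 23].

χ(G) = 3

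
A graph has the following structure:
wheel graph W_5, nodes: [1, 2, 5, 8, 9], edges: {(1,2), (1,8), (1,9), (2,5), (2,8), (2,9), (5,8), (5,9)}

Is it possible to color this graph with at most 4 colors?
A valid 4-coloring: color 1: [2]; color 2: [1, 5]; color 3: [8, 9].
(χ(G) = 3 ≤ 4.)

Yes, G is 4-colorable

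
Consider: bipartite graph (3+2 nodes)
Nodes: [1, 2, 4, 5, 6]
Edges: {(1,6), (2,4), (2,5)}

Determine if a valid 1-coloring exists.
No, G is not 1-colorable

Edge (1,6) forces its endpoints to differ, so 1 color is not enough.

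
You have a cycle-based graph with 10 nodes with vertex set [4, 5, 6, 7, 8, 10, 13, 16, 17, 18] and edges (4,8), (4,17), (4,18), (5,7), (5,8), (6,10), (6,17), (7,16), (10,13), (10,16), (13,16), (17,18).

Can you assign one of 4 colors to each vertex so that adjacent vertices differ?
A valid 4-coloring: color 1: [4, 5, 6, 16]; color 2: [7, 8, 10, 17]; color 3: [13, 18].
(χ(G) = 3 ≤ 4.)

Yes, G is 4-colorable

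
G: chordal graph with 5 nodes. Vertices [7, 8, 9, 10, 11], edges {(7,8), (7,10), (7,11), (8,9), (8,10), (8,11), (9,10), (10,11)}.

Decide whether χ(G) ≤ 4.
Yes, G is 4-colorable

A valid 4-coloring: color 1: [8]; color 2: [10]; color 3: [9, 11]; color 4: [7].
(χ(G) = 4 ≤ 4.)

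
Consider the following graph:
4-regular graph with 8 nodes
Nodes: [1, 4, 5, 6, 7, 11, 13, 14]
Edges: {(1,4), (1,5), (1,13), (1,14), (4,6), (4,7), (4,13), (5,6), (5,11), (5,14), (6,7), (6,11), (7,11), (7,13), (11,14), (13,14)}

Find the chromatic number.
χ(G) = 4

Clique number ω(G) = 3 (lower bound: χ ≥ ω).
Suppose a proper 3-coloring c exists. The clique [1, 4, 13] takes 3 distinct colors; by symmetry let c(1) = 1, c(4) = 2, c(13) = 3.
- Vertex 7: neighbors [4, 13] already have colors [2, 3] ⇒ c(7) = 1.
- Vertex 6: neighbors [7, 4] already have colors [1, 2] ⇒ c(6) = 3.
- Vertex 5: neighbors [1, 6] already have colors [1, 3] ⇒ c(5) = 2.
- Vertex 11: neighbors [7, 5, 6] already have colors [1, 2, 3] — all 3 colors blocked. Contradiction.
The forced assignments end in a contradiction, so G has no proper 3-coloring (χ ≥ 4).
The coloring below uses 4 colors, so χ(G) = 4.
A valid 4-coloring: color 1: [11, 13]; color 2: [4, 5]; color 3: [1, 7]; color 4: [6, 14].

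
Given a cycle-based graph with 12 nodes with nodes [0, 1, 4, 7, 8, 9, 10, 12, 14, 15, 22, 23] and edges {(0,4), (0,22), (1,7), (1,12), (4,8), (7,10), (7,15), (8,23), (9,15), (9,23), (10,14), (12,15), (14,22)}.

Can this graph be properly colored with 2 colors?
Yes, G is 2-colorable

A valid 2-coloring: color 1: [1, 4, 10, 15, 22, 23]; color 2: [0, 7, 8, 9, 12, 14].
(χ(G) = 2 ≤ 2.)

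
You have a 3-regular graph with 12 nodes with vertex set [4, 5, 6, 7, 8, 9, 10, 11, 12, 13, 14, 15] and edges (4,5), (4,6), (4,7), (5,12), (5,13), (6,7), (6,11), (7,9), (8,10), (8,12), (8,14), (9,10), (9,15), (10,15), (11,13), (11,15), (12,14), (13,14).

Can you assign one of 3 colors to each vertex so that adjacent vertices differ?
A valid 3-coloring: color 1: [5, 6, 10, 14]; color 2: [4, 9, 11, 12]; color 3: [7, 8, 13, 15].
(χ(G) = 3 ≤ 3.)

Yes, G is 3-colorable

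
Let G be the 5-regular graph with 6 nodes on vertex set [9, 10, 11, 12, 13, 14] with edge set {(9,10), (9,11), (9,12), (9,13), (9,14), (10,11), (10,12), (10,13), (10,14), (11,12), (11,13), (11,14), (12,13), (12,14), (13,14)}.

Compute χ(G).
Clique number ω(G) = 6 (lower bound: χ ≥ ω).
The clique on [9, 10, 11, 12, 13, 14] has size 6, forcing χ ≥ 6, and the coloring below uses 6 colors, so χ(G) = 6.
A valid 6-coloring: color 1: [10]; color 2: [12]; color 3: [11]; color 4: [14]; color 5: [9]; color 6: [13].

χ(G) = 6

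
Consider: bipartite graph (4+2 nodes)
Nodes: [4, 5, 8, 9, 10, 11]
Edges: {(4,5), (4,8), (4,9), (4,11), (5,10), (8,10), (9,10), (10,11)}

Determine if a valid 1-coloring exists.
Edge (8,10) forces its endpoints to differ, so 1 color is not enough.

No, G is not 1-colorable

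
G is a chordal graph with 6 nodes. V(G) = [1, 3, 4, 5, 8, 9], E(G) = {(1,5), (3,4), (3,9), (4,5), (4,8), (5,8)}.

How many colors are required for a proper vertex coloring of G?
χ(G) = 3

Clique number ω(G) = 3 (lower bound: χ ≥ ω).
The clique on [4, 5, 8] has size 3, forcing χ ≥ 3, and the coloring below uses 3 colors, so χ(G) = 3.
A valid 3-coloring: color 1: [1, 4, 9]; color 2: [3, 5]; color 3: [8].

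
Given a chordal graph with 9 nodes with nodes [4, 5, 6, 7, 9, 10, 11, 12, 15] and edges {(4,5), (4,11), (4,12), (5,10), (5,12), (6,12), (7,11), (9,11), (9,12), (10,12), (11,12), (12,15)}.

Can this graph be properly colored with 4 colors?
A valid 4-coloring: color 1: [7, 12]; color 2: [5, 6, 11, 15]; color 3: [4, 9, 10].
(χ(G) = 3 ≤ 4.)

Yes, G is 4-colorable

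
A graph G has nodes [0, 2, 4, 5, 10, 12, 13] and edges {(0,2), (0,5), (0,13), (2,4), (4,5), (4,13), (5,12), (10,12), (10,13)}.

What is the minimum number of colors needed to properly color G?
Clique number ω(G) = 2 (lower bound: χ ≥ ω).
Odd cycle [10, 13, 0, 5, 12] needs 3 colors (χ ≥ 3).
The coloring below uses 3 colors, so χ(G) = 3.
A valid 3-coloring: color 1: [2, 5, 13]; color 2: [0, 4, 10]; color 3: [12].

χ(G) = 3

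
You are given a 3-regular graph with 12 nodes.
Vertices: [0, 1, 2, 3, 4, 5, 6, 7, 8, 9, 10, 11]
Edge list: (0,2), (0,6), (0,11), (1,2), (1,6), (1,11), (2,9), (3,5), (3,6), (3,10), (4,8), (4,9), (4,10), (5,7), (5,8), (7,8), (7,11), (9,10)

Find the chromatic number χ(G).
χ(G) = 3

Clique number ω(G) = 3 (lower bound: χ ≥ ω).
The clique on [4, 9, 10] has size 3, forcing χ ≥ 3, and the coloring below uses 3 colors, so χ(G) = 3.
A valid 3-coloring: color 1: [2, 6, 8, 10, 11]; color 2: [0, 1, 3, 7, 9]; color 3: [4, 5].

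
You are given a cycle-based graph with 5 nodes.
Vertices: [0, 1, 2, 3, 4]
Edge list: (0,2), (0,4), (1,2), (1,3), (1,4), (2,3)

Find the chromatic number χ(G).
Clique number ω(G) = 3 (lower bound: χ ≥ ω).
The clique on [1, 2, 3] has size 3, forcing χ ≥ 3, and the coloring below uses 3 colors, so χ(G) = 3.
A valid 3-coloring: color 1: [2, 4]; color 2: [0, 1]; color 3: [3].

χ(G) = 3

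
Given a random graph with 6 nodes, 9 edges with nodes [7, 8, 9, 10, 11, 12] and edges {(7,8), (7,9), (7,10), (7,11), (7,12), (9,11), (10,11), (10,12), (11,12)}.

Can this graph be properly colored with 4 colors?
Yes, G is 4-colorable

A valid 4-coloring: color 1: [7]; color 2: [8, 11]; color 3: [9, 10]; color 4: [12].
(χ(G) = 4 ≤ 4.)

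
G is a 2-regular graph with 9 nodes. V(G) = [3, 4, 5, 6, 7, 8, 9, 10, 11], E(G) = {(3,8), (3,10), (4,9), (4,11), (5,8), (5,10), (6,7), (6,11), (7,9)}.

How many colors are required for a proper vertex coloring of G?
Clique number ω(G) = 2 (lower bound: χ ≥ ω).
Odd cycle [9, 4, 11, 6, 7] needs 3 colors (χ ≥ 3).
The coloring below uses 3 colors, so χ(G) = 3.
A valid 3-coloring: color 1: [4, 6, 8, 10]; color 2: [3, 5, 7, 11]; color 3: [9].

χ(G) = 3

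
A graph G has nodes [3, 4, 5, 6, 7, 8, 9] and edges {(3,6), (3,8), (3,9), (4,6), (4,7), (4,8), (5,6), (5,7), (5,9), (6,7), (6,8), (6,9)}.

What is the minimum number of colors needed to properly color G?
Clique number ω(G) = 3 (lower bound: χ ≥ ω).
The clique on [3, 6, 8] has size 3, forcing χ ≥ 3, and the coloring below uses 3 colors, so χ(G) = 3.
A valid 3-coloring: color 1: [6]; color 2: [3, 4, 5]; color 3: [7, 8, 9].

χ(G) = 3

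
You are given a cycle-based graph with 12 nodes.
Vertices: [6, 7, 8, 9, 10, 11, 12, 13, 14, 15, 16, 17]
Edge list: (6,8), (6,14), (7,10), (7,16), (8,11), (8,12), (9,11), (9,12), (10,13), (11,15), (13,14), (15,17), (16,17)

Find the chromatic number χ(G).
χ(G) = 2

Clique number ω(G) = 2 (lower bound: χ ≥ ω).
The graph is bipartite (no odd cycle), so 2 colors suffice: χ(G) = 2.
A valid 2-coloring: color 1: [8, 9, 10, 14, 15, 16]; color 2: [6, 7, 11, 12, 13, 17].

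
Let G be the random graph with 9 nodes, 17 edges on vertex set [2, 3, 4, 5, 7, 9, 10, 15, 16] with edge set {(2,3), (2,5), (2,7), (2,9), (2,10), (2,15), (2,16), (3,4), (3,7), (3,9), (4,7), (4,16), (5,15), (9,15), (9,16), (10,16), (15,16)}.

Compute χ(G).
Clique number ω(G) = 4 (lower bound: χ ≥ ω).
The clique on [2, 9, 15, 16] has size 4, forcing χ ≥ 4, and the coloring below uses 4 colors, so χ(G) = 4.
A valid 4-coloring: color 1: [2, 4]; color 2: [3, 5, 16]; color 3: [7, 9, 10]; color 4: [15].

χ(G) = 4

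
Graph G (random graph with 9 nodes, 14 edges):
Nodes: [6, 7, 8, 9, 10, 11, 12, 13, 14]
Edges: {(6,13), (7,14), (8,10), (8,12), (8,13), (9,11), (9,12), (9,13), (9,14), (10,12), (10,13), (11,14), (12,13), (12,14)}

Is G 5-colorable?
A valid 5-coloring: color 1: [6, 7, 11, 12]; color 2: [13, 14]; color 3: [8, 9]; color 4: [10].
(χ(G) = 4 ≤ 5.)

Yes, G is 5-colorable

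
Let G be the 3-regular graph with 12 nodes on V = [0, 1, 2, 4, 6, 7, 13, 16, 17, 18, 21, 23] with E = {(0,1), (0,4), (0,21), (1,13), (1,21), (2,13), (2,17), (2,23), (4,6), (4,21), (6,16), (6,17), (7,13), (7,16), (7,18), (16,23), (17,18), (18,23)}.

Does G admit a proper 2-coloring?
The clique on vertices [0, 1, 21] has size 3 > 2, so it alone needs 3 colors.

No, G is not 2-colorable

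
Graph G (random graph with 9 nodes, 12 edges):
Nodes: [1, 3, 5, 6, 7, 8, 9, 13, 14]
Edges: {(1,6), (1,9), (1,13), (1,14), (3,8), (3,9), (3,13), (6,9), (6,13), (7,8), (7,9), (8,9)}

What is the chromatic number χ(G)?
Clique number ω(G) = 3 (lower bound: χ ≥ ω).
The clique on [3, 8, 9] has size 3, forcing χ ≥ 3, and the coloring below uses 3 colors, so χ(G) = 3.
A valid 3-coloring: color 1: [5, 9, 13, 14]; color 2: [1, 8]; color 3: [3, 6, 7].

χ(G) = 3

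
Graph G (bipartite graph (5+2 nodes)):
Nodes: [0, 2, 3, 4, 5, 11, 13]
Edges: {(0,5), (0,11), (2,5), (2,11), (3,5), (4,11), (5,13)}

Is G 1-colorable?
No, G is not 1-colorable

Edge (0,11) forces its endpoints to differ, so 1 color is not enough.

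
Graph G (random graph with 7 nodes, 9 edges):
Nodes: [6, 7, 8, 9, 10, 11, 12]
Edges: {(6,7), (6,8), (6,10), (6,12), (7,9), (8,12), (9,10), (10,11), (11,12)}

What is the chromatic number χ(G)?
χ(G) = 3

Clique number ω(G) = 3 (lower bound: χ ≥ ω).
The clique on [6, 8, 12] has size 3, forcing χ ≥ 3, and the coloring below uses 3 colors, so χ(G) = 3.
A valid 3-coloring: color 1: [6, 9, 11]; color 2: [7, 10, 12]; color 3: [8].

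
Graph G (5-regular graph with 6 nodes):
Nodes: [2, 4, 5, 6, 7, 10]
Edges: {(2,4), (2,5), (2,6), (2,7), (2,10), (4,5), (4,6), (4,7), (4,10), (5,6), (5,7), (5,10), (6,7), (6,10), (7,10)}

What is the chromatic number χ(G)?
Clique number ω(G) = 6 (lower bound: χ ≥ ω).
The clique on [2, 4, 5, 6, 7, 10] has size 6, forcing χ ≥ 6, and the coloring below uses 6 colors, so χ(G) = 6.
A valid 6-coloring: color 1: [10]; color 2: [2]; color 3: [7]; color 4: [5]; color 5: [6]; color 6: [4].

χ(G) = 6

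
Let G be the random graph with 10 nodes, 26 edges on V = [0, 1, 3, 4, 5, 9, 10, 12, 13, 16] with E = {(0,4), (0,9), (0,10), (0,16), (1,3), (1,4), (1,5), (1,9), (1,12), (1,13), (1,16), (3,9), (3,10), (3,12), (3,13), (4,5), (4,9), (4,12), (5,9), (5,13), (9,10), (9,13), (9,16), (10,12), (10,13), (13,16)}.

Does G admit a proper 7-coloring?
Yes, G is 7-colorable

A valid 7-coloring: color 1: [9, 12]; color 2: [1, 10]; color 3: [0, 13]; color 4: [3, 4, 16]; color 5: [5].
(χ(G) = 5 ≤ 7.)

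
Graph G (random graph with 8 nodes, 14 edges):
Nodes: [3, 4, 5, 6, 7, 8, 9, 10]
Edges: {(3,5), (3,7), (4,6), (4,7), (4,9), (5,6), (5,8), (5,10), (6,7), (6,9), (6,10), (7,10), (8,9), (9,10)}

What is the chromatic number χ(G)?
Clique number ω(G) = 3 (lower bound: χ ≥ ω).
The clique on [6, 9, 10] has size 3, forcing χ ≥ 3, and the coloring below uses 3 colors, so χ(G) = 3.
A valid 3-coloring: color 1: [3, 6, 8]; color 2: [5, 7, 9]; color 3: [4, 10].

χ(G) = 3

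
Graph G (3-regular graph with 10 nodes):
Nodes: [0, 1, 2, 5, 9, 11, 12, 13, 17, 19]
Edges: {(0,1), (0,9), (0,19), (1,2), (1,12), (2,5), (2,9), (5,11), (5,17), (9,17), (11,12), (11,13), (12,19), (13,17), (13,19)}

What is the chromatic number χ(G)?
Clique number ω(G) = 2 (lower bound: χ ≥ ω).
Odd cycle [19, 0, 9, 17, 13] needs 3 colors (χ ≥ 3).
The coloring below uses 3 colors, so χ(G) = 3.
A valid 3-coloring: color 1: [0, 2, 11, 17]; color 2: [1, 5, 9, 19]; color 3: [12, 13].

χ(G) = 3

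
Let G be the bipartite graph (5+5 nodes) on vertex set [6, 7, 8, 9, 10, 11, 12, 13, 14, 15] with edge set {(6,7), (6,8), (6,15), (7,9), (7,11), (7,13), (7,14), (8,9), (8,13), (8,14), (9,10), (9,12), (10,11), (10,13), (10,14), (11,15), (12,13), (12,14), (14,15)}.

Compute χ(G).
χ(G) = 2

Clique number ω(G) = 2 (lower bound: χ ≥ ω).
The graph is bipartite (no odd cycle), so 2 colors suffice: χ(G) = 2.
A valid 2-coloring: color 1: [6, 9, 11, 13, 14]; color 2: [7, 8, 10, 12, 15].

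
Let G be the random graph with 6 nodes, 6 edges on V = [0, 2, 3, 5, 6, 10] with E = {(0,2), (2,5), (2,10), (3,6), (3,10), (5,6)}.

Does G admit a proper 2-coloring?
No, G is not 2-colorable

Odd cycle [2, 5, 6, 3, 10] needs 3 colors (χ ≥ 3).
Hence χ(G) ≥ 3 > 2, so no proper 2-coloring exists.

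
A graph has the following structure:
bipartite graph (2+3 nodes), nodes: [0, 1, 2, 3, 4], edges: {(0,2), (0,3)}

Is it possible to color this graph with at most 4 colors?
A valid 4-coloring: color 1: [0, 1, 4]; color 2: [2, 3].
(χ(G) = 2 ≤ 4.)

Yes, G is 4-colorable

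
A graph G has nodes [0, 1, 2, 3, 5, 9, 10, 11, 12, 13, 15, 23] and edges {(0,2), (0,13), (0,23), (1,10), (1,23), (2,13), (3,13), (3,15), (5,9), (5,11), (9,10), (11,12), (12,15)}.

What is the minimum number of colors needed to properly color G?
χ(G) = 3

Clique number ω(G) = 3 (lower bound: χ ≥ ω).
The clique on [0, 2, 13] has size 3, forcing χ ≥ 3, and the coloring below uses 3 colors, so χ(G) = 3.
A valid 3-coloring: color 1: [1, 9, 11, 13, 15]; color 2: [0, 3, 5, 10, 12]; color 3: [2, 23].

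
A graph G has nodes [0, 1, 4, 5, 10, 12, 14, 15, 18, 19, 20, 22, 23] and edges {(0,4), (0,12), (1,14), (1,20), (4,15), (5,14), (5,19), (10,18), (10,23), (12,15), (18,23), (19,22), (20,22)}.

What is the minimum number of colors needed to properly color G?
χ(G) = 3

Clique number ω(G) = 3 (lower bound: χ ≥ ω).
The clique on [10, 18, 23] has size 3, forcing χ ≥ 3, and the coloring below uses 3 colors, so χ(G) = 3.
A valid 3-coloring: color 1: [0, 10, 14, 15, 19, 20]; color 2: [1, 4, 5, 12, 18, 22]; color 3: [23].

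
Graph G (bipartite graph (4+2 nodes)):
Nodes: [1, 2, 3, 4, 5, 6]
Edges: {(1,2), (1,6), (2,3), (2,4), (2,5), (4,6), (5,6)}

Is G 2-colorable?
Yes, G is 2-colorable

A valid 2-coloring: color 1: [2, 6]; color 2: [1, 3, 4, 5].
(χ(G) = 2 ≤ 2.)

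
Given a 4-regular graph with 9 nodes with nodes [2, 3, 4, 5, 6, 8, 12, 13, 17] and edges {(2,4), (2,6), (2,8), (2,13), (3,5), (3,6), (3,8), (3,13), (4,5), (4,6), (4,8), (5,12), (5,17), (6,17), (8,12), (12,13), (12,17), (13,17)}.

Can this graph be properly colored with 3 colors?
A valid 3-coloring: color 1: [5, 6, 8, 13]; color 2: [3, 4, 12]; color 3: [2, 17].
(χ(G) = 3 ≤ 3.)

Yes, G is 3-colorable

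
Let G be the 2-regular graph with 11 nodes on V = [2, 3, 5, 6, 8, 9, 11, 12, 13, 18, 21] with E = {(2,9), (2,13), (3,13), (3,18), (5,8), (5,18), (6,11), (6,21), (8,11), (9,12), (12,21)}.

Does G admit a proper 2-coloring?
No, G is not 2-colorable

Odd cycle [2, 9, 12, 21, 6, 11, 8, 5, 18, 3, 13] needs 3 colors (χ ≥ 3).
Hence χ(G) ≥ 3 > 2, so no proper 2-coloring exists.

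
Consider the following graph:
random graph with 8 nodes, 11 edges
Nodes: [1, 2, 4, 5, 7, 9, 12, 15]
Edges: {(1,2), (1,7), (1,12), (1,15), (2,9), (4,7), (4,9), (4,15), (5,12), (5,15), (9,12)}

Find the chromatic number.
χ(G) = 3

Clique number ω(G) = 2 (lower bound: χ ≥ ω).
Odd cycle [15, 1, 12, 9, 4] needs 3 colors (χ ≥ 3).
The coloring below uses 3 colors, so χ(G) = 3.
A valid 3-coloring: color 1: [1, 4, 5]; color 2: [7, 9, 15]; color 3: [2, 12].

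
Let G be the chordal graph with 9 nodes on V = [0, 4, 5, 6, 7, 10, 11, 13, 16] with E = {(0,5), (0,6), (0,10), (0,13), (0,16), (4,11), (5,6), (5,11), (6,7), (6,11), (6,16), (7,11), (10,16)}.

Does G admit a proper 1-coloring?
The clique on vertices [0, 10, 16] has size 3 > 1, so it alone needs 3 colors.

No, G is not 1-colorable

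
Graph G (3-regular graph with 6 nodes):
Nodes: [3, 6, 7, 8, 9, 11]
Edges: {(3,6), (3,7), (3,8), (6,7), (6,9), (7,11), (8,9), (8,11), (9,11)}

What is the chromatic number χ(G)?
Clique number ω(G) = 3 (lower bound: χ ≥ ω).
The clique on [8, 9, 11] has size 3, forcing χ ≥ 3, and the coloring below uses 3 colors, so χ(G) = 3.
A valid 3-coloring: color 1: [6, 11]; color 2: [7, 8]; color 3: [3, 9].

χ(G) = 3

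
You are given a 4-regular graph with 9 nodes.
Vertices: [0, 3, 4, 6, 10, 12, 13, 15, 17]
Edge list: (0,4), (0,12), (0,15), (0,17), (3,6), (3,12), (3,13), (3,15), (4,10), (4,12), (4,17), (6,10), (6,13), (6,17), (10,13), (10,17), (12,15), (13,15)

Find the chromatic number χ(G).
χ(G) = 3

Clique number ω(G) = 3 (lower bound: χ ≥ ω).
The clique on [0, 4, 17] has size 3, forcing χ ≥ 3, and the coloring below uses 3 colors, so χ(G) = 3.
A valid 3-coloring: color 1: [0, 3, 10]; color 2: [4, 6, 15]; color 3: [12, 13, 17].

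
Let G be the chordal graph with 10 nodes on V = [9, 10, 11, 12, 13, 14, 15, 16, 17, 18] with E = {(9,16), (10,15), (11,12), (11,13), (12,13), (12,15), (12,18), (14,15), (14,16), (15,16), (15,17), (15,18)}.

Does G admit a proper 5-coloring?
Yes, G is 5-colorable

A valid 5-coloring: color 1: [9, 11, 15]; color 2: [10, 12, 16, 17]; color 3: [13, 14, 18].
(χ(G) = 3 ≤ 5.)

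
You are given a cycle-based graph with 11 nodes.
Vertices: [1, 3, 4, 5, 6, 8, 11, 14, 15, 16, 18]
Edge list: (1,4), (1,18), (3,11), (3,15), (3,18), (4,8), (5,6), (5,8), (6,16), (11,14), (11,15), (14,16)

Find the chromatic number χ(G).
Clique number ω(G) = 3 (lower bound: χ ≥ ω).
The clique on [3, 11, 15] has size 3, forcing χ ≥ 3, and the coloring below uses 3 colors, so χ(G) = 3.
A valid 3-coloring: color 1: [4, 5, 11, 16, 18]; color 2: [1, 3, 6, 8, 14]; color 3: [15].

χ(G) = 3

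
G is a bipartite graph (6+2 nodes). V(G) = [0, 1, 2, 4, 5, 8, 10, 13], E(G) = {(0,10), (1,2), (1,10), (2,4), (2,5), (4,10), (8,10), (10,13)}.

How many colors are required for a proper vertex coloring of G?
χ(G) = 2

Clique number ω(G) = 2 (lower bound: χ ≥ ω).
The graph is bipartite (no odd cycle), so 2 colors suffice: χ(G) = 2.
A valid 2-coloring: color 1: [2, 10]; color 2: [0, 1, 4, 5, 8, 13].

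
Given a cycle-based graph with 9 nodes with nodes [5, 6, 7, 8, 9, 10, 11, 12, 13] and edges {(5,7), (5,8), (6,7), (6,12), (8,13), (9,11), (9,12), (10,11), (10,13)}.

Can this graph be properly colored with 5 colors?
Yes, G is 5-colorable

A valid 5-coloring: color 1: [5, 11, 12, 13]; color 2: [7, 8, 9, 10]; color 3: [6].
(χ(G) = 3 ≤ 5.)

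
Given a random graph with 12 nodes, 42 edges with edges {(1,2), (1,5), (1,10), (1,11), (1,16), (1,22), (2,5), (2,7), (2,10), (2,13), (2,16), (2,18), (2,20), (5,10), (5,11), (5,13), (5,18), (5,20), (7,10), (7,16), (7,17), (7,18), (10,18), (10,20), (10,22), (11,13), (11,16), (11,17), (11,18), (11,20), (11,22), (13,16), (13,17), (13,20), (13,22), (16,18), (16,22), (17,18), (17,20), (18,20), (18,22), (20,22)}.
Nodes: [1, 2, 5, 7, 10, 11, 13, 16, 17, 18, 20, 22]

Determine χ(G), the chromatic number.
χ(G) = 5

Clique number ω(G) = 5 (lower bound: χ ≥ ω).
The clique on [2, 5, 10, 18, 20] has size 5, forcing χ ≥ 5, and the coloring below uses 5 colors, so χ(G) = 5.
A valid 5-coloring: color 1: [1, 13, 18]; color 2: [2, 11]; color 3: [16, 20]; color 4: [10, 17]; color 5: [5, 7, 22].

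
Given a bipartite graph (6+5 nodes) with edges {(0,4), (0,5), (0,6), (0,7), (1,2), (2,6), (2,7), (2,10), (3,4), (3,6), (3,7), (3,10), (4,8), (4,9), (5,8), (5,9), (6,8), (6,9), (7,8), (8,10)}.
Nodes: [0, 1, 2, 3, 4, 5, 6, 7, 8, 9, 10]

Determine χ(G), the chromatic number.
Clique number ω(G) = 2 (lower bound: χ ≥ ω).
The graph is bipartite (no odd cycle), so 2 colors suffice: χ(G) = 2.
A valid 2-coloring: color 1: [1, 4, 5, 6, 7, 10]; color 2: [0, 2, 3, 8, 9].

χ(G) = 2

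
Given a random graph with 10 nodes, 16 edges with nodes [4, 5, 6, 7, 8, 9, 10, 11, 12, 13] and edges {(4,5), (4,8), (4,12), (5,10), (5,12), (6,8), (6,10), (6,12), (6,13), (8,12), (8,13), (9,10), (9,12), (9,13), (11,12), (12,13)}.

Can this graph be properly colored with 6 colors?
Yes, G is 6-colorable

A valid 6-coloring: color 1: [7, 10, 12]; color 2: [4, 11, 13]; color 3: [5, 6, 9]; color 4: [8].
(χ(G) = 4 ≤ 6.)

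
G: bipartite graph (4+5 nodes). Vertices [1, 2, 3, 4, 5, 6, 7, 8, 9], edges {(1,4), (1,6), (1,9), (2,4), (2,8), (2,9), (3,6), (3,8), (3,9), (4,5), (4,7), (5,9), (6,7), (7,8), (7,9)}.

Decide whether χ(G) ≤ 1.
No, G is not 1-colorable

Edge (2,8) forces its endpoints to differ, so 1 color is not enough.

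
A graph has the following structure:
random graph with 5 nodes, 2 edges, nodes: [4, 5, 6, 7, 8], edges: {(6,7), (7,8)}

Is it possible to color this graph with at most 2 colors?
Yes, G is 2-colorable

A valid 2-coloring: color 1: [4, 5, 7]; color 2: [6, 8].
(χ(G) = 2 ≤ 2.)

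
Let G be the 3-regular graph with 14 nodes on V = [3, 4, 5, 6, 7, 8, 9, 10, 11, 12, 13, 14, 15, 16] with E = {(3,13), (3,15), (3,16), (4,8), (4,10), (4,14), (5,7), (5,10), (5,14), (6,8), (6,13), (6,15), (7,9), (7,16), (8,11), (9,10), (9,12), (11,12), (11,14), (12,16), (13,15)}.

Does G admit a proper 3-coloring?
Yes, G is 3-colorable

A valid 3-coloring: color 1: [3, 4, 5, 6, 9, 11]; color 2: [7, 8, 10, 12, 13, 14]; color 3: [15, 16].
(χ(G) = 3 ≤ 3.)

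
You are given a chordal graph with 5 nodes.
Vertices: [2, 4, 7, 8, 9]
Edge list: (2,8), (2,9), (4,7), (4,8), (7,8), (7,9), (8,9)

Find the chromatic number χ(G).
Clique number ω(G) = 3 (lower bound: χ ≥ ω).
The clique on [2, 8, 9] has size 3, forcing χ ≥ 3, and the coloring below uses 3 colors, so χ(G) = 3.
A valid 3-coloring: color 1: [8]; color 2: [4, 9]; color 3: [2, 7].

χ(G) = 3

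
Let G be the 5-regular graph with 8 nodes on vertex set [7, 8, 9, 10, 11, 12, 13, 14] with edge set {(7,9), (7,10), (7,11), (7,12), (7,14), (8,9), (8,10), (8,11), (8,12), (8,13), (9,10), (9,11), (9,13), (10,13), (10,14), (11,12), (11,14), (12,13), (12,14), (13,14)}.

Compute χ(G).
Clique number ω(G) = 4 (lower bound: χ ≥ ω).
The clique on [8, 9, 10, 13] has size 4, forcing χ ≥ 4, and the coloring below uses 4 colors, so χ(G) = 4.
A valid 4-coloring: color 1: [9, 14]; color 2: [11, 13]; color 3: [7, 8]; color 4: [10, 12].

χ(G) = 4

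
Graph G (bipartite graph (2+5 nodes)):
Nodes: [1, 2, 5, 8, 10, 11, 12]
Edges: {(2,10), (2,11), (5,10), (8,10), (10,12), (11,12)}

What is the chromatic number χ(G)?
Clique number ω(G) = 2 (lower bound: χ ≥ ω).
The graph is bipartite (no odd cycle), so 2 colors suffice: χ(G) = 2.
A valid 2-coloring: color 1: [1, 10, 11]; color 2: [2, 5, 8, 12].

χ(G) = 2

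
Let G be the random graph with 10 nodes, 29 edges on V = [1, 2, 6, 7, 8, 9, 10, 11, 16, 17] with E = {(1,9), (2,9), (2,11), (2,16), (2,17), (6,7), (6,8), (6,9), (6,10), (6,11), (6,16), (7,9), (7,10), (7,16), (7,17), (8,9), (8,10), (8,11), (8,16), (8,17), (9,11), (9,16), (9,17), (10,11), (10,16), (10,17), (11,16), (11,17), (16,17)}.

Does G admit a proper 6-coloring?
A valid 6-coloring: color 1: [1, 16]; color 2: [9, 10]; color 3: [6, 17]; color 4: [7, 11]; color 5: [2, 8].
(χ(G) = 5 ≤ 6.)

Yes, G is 6-colorable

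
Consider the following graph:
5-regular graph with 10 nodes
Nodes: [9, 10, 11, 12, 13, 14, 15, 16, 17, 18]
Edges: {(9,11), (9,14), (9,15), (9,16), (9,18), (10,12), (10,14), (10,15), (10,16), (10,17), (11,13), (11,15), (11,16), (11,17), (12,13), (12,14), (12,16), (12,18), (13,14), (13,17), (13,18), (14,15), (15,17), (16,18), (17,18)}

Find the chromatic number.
χ(G) = 4

Clique number ω(G) = 3 (lower bound: χ ≥ ω).
Odd cycle [18, 13, 14, 10, 16] needs 3 colors (χ ≥ 3).
Vertex 12 is adjacent to every vertex of [10, 13, 14, 16, 18], which already need 3 colors among themselves, so 12 needs a new color (χ ≥ 4).
The coloring below uses 4 colors, so χ(G) = 4.
A valid 4-coloring: color 1: [9, 10, 13]; color 2: [15, 18]; color 3: [14, 16, 17]; color 4: [11, 12].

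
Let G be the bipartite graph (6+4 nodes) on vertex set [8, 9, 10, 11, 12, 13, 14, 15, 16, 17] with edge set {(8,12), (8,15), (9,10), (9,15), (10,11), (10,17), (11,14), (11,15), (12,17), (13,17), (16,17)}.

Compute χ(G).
χ(G) = 2

Clique number ω(G) = 2 (lower bound: χ ≥ ω).
The graph is bipartite (no odd cycle), so 2 colors suffice: χ(G) = 2.
A valid 2-coloring: color 1: [8, 9, 11, 17]; color 2: [10, 12, 13, 14, 15, 16].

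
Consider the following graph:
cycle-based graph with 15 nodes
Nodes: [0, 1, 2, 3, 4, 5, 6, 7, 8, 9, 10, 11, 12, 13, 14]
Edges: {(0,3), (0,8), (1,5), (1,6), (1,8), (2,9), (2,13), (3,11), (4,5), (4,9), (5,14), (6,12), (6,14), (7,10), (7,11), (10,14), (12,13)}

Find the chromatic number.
χ(G) = 3

Clique number ω(G) = 2 (lower bound: χ ≥ ω).
Odd cycle [10, 7, 11, 3, 0, 8, 1, 6, 14] needs 3 colors (χ ≥ 3).
The coloring below uses 3 colors, so χ(G) = 3.
A valid 3-coloring: color 1: [0, 5, 6, 9, 10, 11, 13]; color 2: [1, 2, 3, 4, 7, 12, 14]; color 3: [8].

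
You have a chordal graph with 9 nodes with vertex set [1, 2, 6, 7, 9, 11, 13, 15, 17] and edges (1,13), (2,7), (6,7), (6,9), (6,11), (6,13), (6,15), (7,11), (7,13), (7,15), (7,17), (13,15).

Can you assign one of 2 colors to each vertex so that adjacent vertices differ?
No, G is not 2-colorable

The clique on vertices [6, 7, 13, 15] has size 4 > 2, so it alone needs 4 colors.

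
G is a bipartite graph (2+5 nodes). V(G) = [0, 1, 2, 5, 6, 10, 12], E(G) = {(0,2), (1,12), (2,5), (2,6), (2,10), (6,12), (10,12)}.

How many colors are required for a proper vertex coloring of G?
Clique number ω(G) = 2 (lower bound: χ ≥ ω).
The graph is bipartite (no odd cycle), so 2 colors suffice: χ(G) = 2.
A valid 2-coloring: color 1: [2, 12]; color 2: [0, 1, 5, 6, 10].

χ(G) = 2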